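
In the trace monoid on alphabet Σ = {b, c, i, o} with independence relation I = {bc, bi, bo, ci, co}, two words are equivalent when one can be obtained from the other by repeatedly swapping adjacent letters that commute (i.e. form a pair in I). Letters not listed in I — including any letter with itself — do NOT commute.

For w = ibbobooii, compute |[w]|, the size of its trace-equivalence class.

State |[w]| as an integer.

84

#0=i has no predecessor
#1=b has no predecessor
#2=b depends on [1:b]
#3=o depends on [0:i]
#4=b depends on [2:b]
#5=o depends on [3:o]
#6=o depends on [5:o]
#7=i depends on [6:o]
#8=i depends on [7:i]
sources: [0:i, 1:b]
N(rest) = Σ N(rest − s) over sources s of rest; N(one piece) = 1:
  size 1 → [4]=1  [8]=1
  size 2 → [2,4]=1  [4,8]=2  [7,8]=1
  size 3 → [1,2,4]=1  [2,4,8]=3  [4,7,8]=3  [6,7,8]=1
  size 4 → [1,2,4,8]=4  [2,4,7,8]=6  [4,6,7,8]=4  [5,6,7,8]=1
  size 5 → [1,2,4,7,8]=10  [2,4,6,7,8]=10  [3,5,6,7,8]=1  [4,5,6,7,8]=5
  size 6 → [0,3,5,6,7,8]=1  [1,2,4,6,7,8]=20  [2,4,5,6,7,8]=15  [3,4,5,6,7,8]=6
  size 7 → [0,3,4,5,6,7,8]=7  [1,2,4,5,6,7,8]=35  [2,3,4,5,6,7,8]=21
  first=0(i) contributes 56
  first=1(b) contributes 28
|[w]| = 84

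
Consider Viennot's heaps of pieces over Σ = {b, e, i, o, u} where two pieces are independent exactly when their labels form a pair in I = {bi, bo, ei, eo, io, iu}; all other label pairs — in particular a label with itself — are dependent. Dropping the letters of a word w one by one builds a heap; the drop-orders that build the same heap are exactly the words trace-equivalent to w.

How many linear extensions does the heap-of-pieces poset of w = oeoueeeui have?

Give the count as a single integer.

0(o) covers ∅
1(e) covers ∅
2(o) covers 0:o
3(u) covers 1:e, 2:o
4(e) covers 3:u
5(e) covers 4:e
6(e) covers 5:e
7(u) covers 6:e
8(i) covers ∅
floor of heap: 0:o, 1:e, 8:i
completions by unplaced set U, small U first (add the entries for U minus each lowest piece of U):
  |U|=1: {7}:1  {8}:1
  |U|=2: {6,7}:1  {7,8}:2
  |U|=3: {5,6,7}:1  {6,7,8}:3
  |U|=4: {4,5,6,7}:1  {5,6,7,8}:4
  |U|=5: {3,4,5,6,7}:1  {4,5,6,7,8}:5
  |U|=6: {1,3,4,5,6,7}:1  {2,3,4,5,6,7}:1  {3,4,5,6,7,8}:6
  |U|=7: {0,2,3,4,5,6,7}:1  {1,2,3,4,5,6,7}:2  {1,3,4,5,6,7,8}:7  {2,3,4,5,6,7,8}:7
  start at 0(o): 16
  start at 1(e): 8
  start at 8(i): 3
sum over floor = 27

27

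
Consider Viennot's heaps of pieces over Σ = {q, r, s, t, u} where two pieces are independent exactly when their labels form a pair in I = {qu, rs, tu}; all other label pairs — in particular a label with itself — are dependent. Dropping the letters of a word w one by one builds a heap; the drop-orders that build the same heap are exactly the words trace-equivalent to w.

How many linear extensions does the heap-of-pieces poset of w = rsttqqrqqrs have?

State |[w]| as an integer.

4

#0=r has no predecessor
#1=s has no predecessor
#2=t depends on [0:r, 1:s]
#3=t depends on [2:t]
#4=q depends on [3:t]
#5=q depends on [4:q]
#6=r depends on [5:q]
#7=q depends on [6:r]
#8=q depends on [7:q]
#9=r depends on [8:q]
#10=s depends on [8:q]
sources: [0:r, 1:s]
N(rest) = Σ N(rest − s) over sources s of rest; N(one piece) = 1:
  size 1 → [9]=1  [10]=1
  size 2 → [9,10]=2
  size 3 → [8,9,10]=2
  size 4 → [7,8,9,10]=2
  size 5 → [6,7,8,9,10]=2
  size 6 → [5,6,7,8,9,10]=2
  size 7 → [4,5,6,7,8,9,10]=2
  size 8 → [3,4,5,6,7,8,9,10]=2
  size 9 → [2,3,4,5,6,7,8,9,10]=2
  first=0(r) contributes 2
  first=1(s) contributes 2
|[w]| = 4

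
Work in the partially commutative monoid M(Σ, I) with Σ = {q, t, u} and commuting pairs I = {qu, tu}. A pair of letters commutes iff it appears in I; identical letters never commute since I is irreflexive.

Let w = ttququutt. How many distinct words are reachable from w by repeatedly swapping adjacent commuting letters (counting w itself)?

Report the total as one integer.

piece 0:t — minimal
piece 1:t rests on {0:t}
piece 2:q rests on {1:t}
piece 3:u — minimal
piece 4:q rests on {2:q}
piece 5:u rests on {3:u}
piece 6:u rests on {5:u}
piece 7:t rests on {4:q}
piece 8:t rests on {7:t}
minimal pieces: {0:t, 3:u}
ways to finish when only these pieces remain (= sum over removing one remaining piece with nothing left below it):
  1 left: {6}→1  {8}→1
  2 left: {5,6}→1  {6,8}→2  {7,8}→1
  3 left: {3,5,6}→1  {4,7,8}→1  {5,6,8}→3  {6,7,8}→3
  4 left: {2,4,7,8}→1  {3,5,6,8}→4  {4,6,7,8}→4  {5,6,7,8}→6
  5 left: {1,2,4,7,8}→1  {2,4,6,7,8}→5  {3,5,6,7,8}→10  {4,5,6,7,8}→10
  6 left: {0,1,2,4,7,8}→1  {1,2,4,6,7,8}→6  {2,4,5,6,7,8}→15  {3,4,5,6,7,8}→20
  7 left: {0,1,2,4,6,7,8}→7  {1,2,4,5,6,7,8}→21  {2,3,4,5,6,7,8}→35
  placing 0:t first → 56 extensions
  placing 3:u first → 28 extensions
total linear extensions = 84

84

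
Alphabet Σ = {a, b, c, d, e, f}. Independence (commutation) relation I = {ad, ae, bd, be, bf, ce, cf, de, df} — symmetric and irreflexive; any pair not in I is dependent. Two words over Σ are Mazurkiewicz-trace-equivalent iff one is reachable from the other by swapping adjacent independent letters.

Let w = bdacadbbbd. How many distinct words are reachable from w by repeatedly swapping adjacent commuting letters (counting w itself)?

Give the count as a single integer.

drop 0:b onto floor
drop 1:d onto floor
drop 2:a onto {0:b}
drop 3:c onto {1:d, 2:a}
drop 4:a onto {3:c}
drop 5:d onto {3:c}
drop 6:b onto {4:a}
drop 7:b onto {6:b}
drop 8:b onto {7:b}
drop 9:d onto {5:d}
ground layer = {0:b, 1:d}
drop-orders for the pieces not yet dropped (sum over which currently-grounded one goes next):
  1 to go: {8} 1  {9} 1
  2 to go: {5,9} 1  {7,8} 1  {8,9} 2
  3 to go: {5,8,9} 3  {6,7,8} 1  {7,8,9} 3
  4 to go: {4,6,7,8} 1  {5,7,8,9} 6  {6,7,8,9} 4
  5 to go: {4,6,7,8,9} 5  {5,6,7,8,9} 10
  6 to go: {4,5,6,7,8,9} 15
  7 to go: {3,4,5,6,7,8,9} 15
  8 to go: {1,3,4,5,6,7,8,9} 15  {2,3,4,5,6,7,8,9} 15
  if 0:b drops first: 30 orders
  if 1:d drops first: 15 orders
heap linearizations: 45

45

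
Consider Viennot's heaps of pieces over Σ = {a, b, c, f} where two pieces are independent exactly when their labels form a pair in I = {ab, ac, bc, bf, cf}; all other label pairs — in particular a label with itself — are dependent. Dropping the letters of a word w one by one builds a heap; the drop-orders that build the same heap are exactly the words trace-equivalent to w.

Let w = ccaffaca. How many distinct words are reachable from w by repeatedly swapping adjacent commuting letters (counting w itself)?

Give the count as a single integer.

56

piece 0:c — minimal
piece 1:c rests on {0:c}
piece 2:a — minimal
piece 3:f rests on {2:a}
piece 4:f rests on {3:f}
piece 5:a rests on {4:f}
piece 6:c rests on {1:c}
piece 7:a rests on {5:a}
minimal pieces: {0:c, 2:a}
ways to finish when only these pieces remain (= sum over removing one remaining piece with nothing left below it):
  1 left: {6}→1  {7}→1
  2 left: {1,6}→1  {5,7}→1  {6,7}→2
  3 left: {0,1,6}→1  {1,6,7}→3  {4,5,7}→1  {5,6,7}→3
  4 left: {0,1,6,7}→4  {1,5,6,7}→6  {3,4,5,7}→1  {4,5,6,7}→4
  5 left: {0,1,5,6,7}→10  {1,4,5,6,7}→10  {2,3,4,5,7}→1  {3,4,5,6,7}→5
  6 left: {0,1,4,5,6,7}→20  {1,3,4,5,6,7}→15  {2,3,4,5,6,7}→6
  placing 0:c first → 21 extensions
  placing 2:a first → 35 extensions
total linear extensions = 56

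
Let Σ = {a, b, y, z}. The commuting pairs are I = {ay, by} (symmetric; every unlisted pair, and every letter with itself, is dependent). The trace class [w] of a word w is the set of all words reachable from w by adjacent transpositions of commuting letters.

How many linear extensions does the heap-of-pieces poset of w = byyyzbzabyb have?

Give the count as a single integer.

#0=b has no predecessor
#1=y has no predecessor
#2=y depends on [1:y]
#3=y depends on [2:y]
#4=z depends on [0:b, 3:y]
#5=b depends on [4:z]
#6=z depends on [5:b]
#7=a depends on [6:z]
#8=b depends on [7:a]
#9=y depends on [6:z]
#10=b depends on [8:b]
sources: [0:b, 1:y]
N(rest) = Σ N(rest − s) over sources s of rest; N(one piece) = 1:
  size 1 → [9]=1  [10]=1
  size 2 → [8,10]=1  [9,10]=2
  size 3 → [7,8,10]=1  [8,9,10]=3
  size 4 → [7,8,9,10]=4
  size 5 → [6,7,8,9,10]=4
  size 6 → [5,6,7,8,9,10]=4
  size 7 → [4,5,6,7,8,9,10]=4
  size 8 → [0,4,5,6,7,8,9,10]=4  [3,4,5,6,7,8,9,10]=4
  size 9 → [0,3,4,5,6,7,8,9,10]=8  [2,3,4,5,6,7,8,9,10]=4
  first=0(b) contributes 4
  first=1(y) contributes 12
|[w]| = 16

16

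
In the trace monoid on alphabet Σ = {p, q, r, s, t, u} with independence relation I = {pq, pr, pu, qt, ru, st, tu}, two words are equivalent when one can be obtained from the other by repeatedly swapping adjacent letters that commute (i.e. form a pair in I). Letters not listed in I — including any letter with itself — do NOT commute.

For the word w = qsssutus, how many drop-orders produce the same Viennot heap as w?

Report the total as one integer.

piece 0:q — minimal
piece 1:s rests on {0:q}
piece 2:s rests on {1:s}
piece 3:s rests on {2:s}
piece 4:u rests on {3:s}
piece 5:t — minimal
piece 6:u rests on {4:u}
piece 7:s rests on {6:u}
minimal pieces: {0:q, 5:t}
ways to finish when only these pieces remain (= sum over removing one remaining piece with nothing left below it):
  1 left: {5}→1  {7}→1
  2 left: {5,7}→2  {6,7}→1
  3 left: {4,6,7}→1  {5,6,7}→3
  4 left: {3,4,6,7}→1  {4,5,6,7}→4
  5 left: {2,3,4,6,7}→1  {3,4,5,6,7}→5
  6 left: {1,2,3,4,6,7}→1  {2,3,4,5,6,7}→6
  placing 0:q first → 7 extensions
  placing 5:t first → 1 extensions
total linear extensions = 8

8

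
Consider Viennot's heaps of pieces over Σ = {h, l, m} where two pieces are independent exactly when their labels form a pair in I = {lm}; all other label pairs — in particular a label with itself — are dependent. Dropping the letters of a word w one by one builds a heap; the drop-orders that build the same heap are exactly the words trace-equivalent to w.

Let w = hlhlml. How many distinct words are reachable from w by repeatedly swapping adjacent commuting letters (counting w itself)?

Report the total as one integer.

piece 0:h — minimal
piece 1:l rests on {0:h}
piece 2:h rests on {1:l}
piece 3:l rests on {2:h}
piece 4:m rests on {2:h}
piece 5:l rests on {3:l}
minimal pieces: {0:h}
ways to finish when only these pieces remain (= sum over removing one remaining piece with nothing left below it):
  1 left: {4}→1  {5}→1
  2 left: {3,5}→1  {4,5}→2
  3 left: {3,4,5}→3
  4 left: {2,3,4,5}→3
  placing 0:h first → 3 extensions

3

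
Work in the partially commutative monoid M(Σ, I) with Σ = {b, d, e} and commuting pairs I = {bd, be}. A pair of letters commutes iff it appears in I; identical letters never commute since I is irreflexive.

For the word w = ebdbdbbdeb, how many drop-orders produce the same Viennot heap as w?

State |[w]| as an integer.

drop 0:e onto floor
drop 1:b onto floor
drop 2:d onto {0:e}
drop 3:b onto {1:b}
drop 4:d onto {2:d}
drop 5:b onto {3:b}
drop 6:b onto {5:b}
drop 7:d onto {4:d}
drop 8:e onto {7:d}
drop 9:b onto {6:b}
ground layer = {0:e, 1:b}
drop-orders for the pieces not yet dropped (sum over which currently-grounded one goes next):
  1 to go: {8} 1  {9} 1
  2 to go: {6,9} 1  {7,8} 1  {8,9} 2
  3 to go: {4,7,8} 1  {5,6,9} 1  {6,8,9} 3  {7,8,9} 3
  4 to go: {2,4,7,8} 1  {3,5,6,9} 1  {4,7,8,9} 4  {5,6,8,9} 4  {6,7,8,9} 6
  5 to go: {0,2,4,7,8} 1  {1,3,5,6,9} 1  {2,4,7,8,9} 5  {3,5,6,8,9} 5  {4,6,7,8,9} 10  {5,6,7,8,9} 10
  6 to go: {0,2,4,7,8,9} 6  {1,3,5,6,8,9} 6  {2,4,6,7,8,9} 15  {3,5,6,7,8,9} 15  {4,5,6,7,8,9} 20
  7 to go: {0,2,4,6,7,8,9} 21  {1,3,5,6,7,8,9} 21  {2,4,5,6,7,8,9} 35  {3,4,5,6,7,8,9} 35
  8 to go: {0,2,4,5,6,7,8,9} 56  {1,3,4,5,6,7,8,9} 56  {2,3,4,5,6,7,8,9} 70
  if 0:e drops first: 126 orders
  if 1:b drops first: 126 orders
heap linearizations: 252

252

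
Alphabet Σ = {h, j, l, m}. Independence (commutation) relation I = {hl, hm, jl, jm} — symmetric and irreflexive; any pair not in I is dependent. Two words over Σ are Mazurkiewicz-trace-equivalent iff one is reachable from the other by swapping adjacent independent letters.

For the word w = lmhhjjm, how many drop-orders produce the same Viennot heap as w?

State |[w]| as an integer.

piece 0:l — minimal
piece 1:m rests on {0:l}
piece 2:h — minimal
piece 3:h rests on {2:h}
piece 4:j rests on {3:h}
piece 5:j rests on {4:j}
piece 6:m rests on {1:m}
minimal pieces: {0:l, 2:h}
ways to finish when only these pieces remain (= sum over removing one remaining piece with nothing left below it):
  1 left: {5}→1  {6}→1
  2 left: {1,6}→1  {4,5}→1  {5,6}→2
  3 left: {0,1,6}→1  {1,5,6}→3  {3,4,5}→1  {4,5,6}→3
  4 left: {0,1,5,6}→4  {1,4,5,6}→6  {2,3,4,5}→1  {3,4,5,6}→4
  5 left: {0,1,4,5,6}→10  {1,3,4,5,6}→10  {2,3,4,5,6}→5
  placing 0:l first → 15 extensions
  placing 2:h first → 20 extensions
total linear extensions = 35

35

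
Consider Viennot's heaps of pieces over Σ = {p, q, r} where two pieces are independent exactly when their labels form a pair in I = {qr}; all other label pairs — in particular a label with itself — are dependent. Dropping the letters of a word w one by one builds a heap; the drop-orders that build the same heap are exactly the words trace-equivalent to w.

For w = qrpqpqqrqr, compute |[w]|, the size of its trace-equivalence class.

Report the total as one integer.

0(q) covers ∅
1(r) covers ∅
2(p) covers 0:q, 1:r
3(q) covers 2:p
4(p) covers 3:q
5(q) covers 4:p
6(q) covers 5:q
7(r) covers 4:p
8(q) covers 6:q
9(r) covers 7:r
floor of heap: 0:q, 1:r
completions by unplaced set U, small U first (add the entries for U minus each lowest piece of U):
  |U|=1: {8}:1  {9}:1
  |U|=2: {6,8}:1  {7,9}:1  {8,9}:2
  |U|=3: {5,6,8}:1  {6,8,9}:3  {7,8,9}:3
  |U|=4: {5,6,8,9}:4  {6,7,8,9}:6
  |U|=5: {5,6,7,8,9}:10
  |U|=6: {4,5,6,7,8,9}:10
  |U|=7: {3,4,5,6,7,8,9}:10
  |U|=8: {2,3,4,5,6,7,8,9}:10
  start at 0(q): 10
  start at 1(r): 10
sum over floor = 20

20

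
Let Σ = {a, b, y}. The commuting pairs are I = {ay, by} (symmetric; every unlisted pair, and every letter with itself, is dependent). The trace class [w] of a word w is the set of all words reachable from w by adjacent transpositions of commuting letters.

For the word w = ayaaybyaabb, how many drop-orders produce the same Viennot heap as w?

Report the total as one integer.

165

#0=a has no predecessor
#1=y has no predecessor
#2=a depends on [0:a]
#3=a depends on [2:a]
#4=y depends on [1:y]
#5=b depends on [3:a]
#6=y depends on [4:y]
#7=a depends on [5:b]
#8=a depends on [7:a]
#9=b depends on [8:a]
#10=b depends on [9:b]
sources: [0:a, 1:y]
N(rest) = Σ N(rest − s) over sources s of rest; N(one piece) = 1:
  size 1 → [6]=1  [10]=1
  size 2 → [4,6]=1  [6,10]=2  [9,10]=1
  size 3 → [1,4,6]=1  [4,6,10]=3  [6,9,10]=3  [8,9,10]=1
  size 4 → [1,4,6,10]=4  [4,6,9,10]=6  [6,8,9,10]=4  [7,8,9,10]=1
  size 5 → [1,4,6,9,10]=10  [4,6,8,9,10]=10  [5,7,8,9,10]=1  [6,7,8,9,10]=5
  size 6 → [1,4,6,8,9,10]=20  [3,5,7,8,9,10]=1  [4,6,7,8,9,10]=15  [5,6,7,8,9,10]=6
  size 7 → [1,4,6,7,8,9,10]=35  [2,3,5,7,8,9,10]=1  [3,5,6,7,8,9,10]=7  [4,5,6,7,8,9,10]=21
  size 8 → [0,2,3,5,7,8,9,10]=1  [1,4,5,6,7,8,9,10]=56  [2,3,5,6,7,8,9,10]=8  [3,4,5,6,7,8,9,10]=28
  size 9 → [0,2,3,5,6,7,8,9,10]=9  [1,3,4,5,6,7,8,9,10]=84  [2,3,4,5,6,7,8,9,10]=36
  first=0(a) contributes 120
  first=1(y) contributes 45
|[w]| = 165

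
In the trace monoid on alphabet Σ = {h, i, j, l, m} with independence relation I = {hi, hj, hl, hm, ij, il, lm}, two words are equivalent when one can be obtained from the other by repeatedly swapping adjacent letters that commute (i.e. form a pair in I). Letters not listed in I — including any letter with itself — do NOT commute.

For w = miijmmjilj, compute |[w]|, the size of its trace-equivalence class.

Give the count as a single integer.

piece 0:m — minimal
piece 1:i rests on {0:m}
piece 2:i rests on {1:i}
piece 3:j rests on {0:m}
piece 4:m rests on {2:i, 3:j}
piece 5:m rests on {4:m}
piece 6:j rests on {5:m}
piece 7:i rests on {5:m}
piece 8:l rests on {6:j}
piece 9:j rests on {8:l}
minimal pieces: {0:m}
ways to finish when only these pieces remain (= sum over removing one remaining piece with nothing left below it):
  1 left: {7}→1  {9}→1
  2 left: {7,9}→2  {8,9}→1
  3 left: {6,8,9}→1  {7,8,9}→3
  4 left: {6,7,8,9}→4
  5 left: {5,6,7,8,9}→4
  6 left: {4,5,6,7,8,9}→4
  7 left: {2,4,5,6,7,8,9}→4  {3,4,5,6,7,8,9}→4
  8 left: {1,2,4,5,6,7,8,9}→4  {2,3,4,5,6,7,8,9}→8
  placing 0:m first → 12 extensions

12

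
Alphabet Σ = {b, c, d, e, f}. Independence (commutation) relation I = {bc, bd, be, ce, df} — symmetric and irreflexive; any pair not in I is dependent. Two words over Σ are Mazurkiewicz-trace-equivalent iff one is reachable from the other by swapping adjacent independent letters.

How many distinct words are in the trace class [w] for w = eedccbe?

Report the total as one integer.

#0=e has no predecessor
#1=e depends on [0:e]
#2=d depends on [1:e]
#3=c depends on [2:d]
#4=c depends on [3:c]
#5=b has no predecessor
#6=e depends on [2:d]
sources: [0:e, 5:b]
N(rest) = Σ N(rest − s) over sources s of rest; N(one piece) = 1:
  size 1 → [4]=1  [5]=1  [6]=1
  size 2 → [3,4]=1  [4,5]=2  [4,6]=2  [5,6]=2
  size 3 → [3,4,5]=3  [3,4,6]=3  [4,5,6]=6
  size 4 → [2,3,4,6]=3  [3,4,5,6]=12
  size 5 → [1,2,3,4,6]=3  [2,3,4,5,6]=15
  first=0(e) contributes 18
  first=5(b) contributes 3
|[w]| = 21

21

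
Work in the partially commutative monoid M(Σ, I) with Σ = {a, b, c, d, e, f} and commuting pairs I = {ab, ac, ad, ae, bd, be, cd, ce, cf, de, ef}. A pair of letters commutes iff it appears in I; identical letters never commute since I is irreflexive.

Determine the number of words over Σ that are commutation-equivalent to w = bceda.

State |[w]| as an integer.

drop 0:b onto floor
drop 1:c onto {0:b}
drop 2:e onto floor
drop 3:d onto floor
drop 4:a onto floor
ground layer = {0:b, 2:e, 3:d, 4:a}
drop-orders for the pieces not yet dropped (sum over which currently-grounded one goes next):
  1 to go: {1} 1  {2} 1  {3} 1  {4} 1
  2 to go: {0,1} 1  {1,2} 2  {1,3} 2  {1,4} 2  {2,3} 2  {2,4} 2  {3,4} 2
  3 to go: {0,1,2} 3  {0,1,3} 3  {0,1,4} 3  {1,2,3} 6  {1,2,4} 6  {1,3,4} 6  {2,3,4} 6
  if 0:b drops first: 24 orders
  if 2:e drops first: 12 orders
  if 3:d drops first: 12 orders
  if 4:a drops first: 12 orders
heap linearizations: 60

60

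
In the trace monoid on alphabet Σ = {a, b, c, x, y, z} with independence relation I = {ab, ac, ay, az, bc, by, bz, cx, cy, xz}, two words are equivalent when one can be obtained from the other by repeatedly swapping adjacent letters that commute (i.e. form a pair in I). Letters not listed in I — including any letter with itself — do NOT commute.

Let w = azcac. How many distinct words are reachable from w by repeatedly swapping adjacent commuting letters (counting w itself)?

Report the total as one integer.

#0=a has no predecessor
#1=z has no predecessor
#2=c depends on [1:z]
#3=a depends on [0:a]
#4=c depends on [2:c]
sources: [0:a, 1:z]
N(rest) = Σ N(rest − s) over sources s of rest; N(one piece) = 1:
  size 1 → [3]=1  [4]=1
  size 2 → [0,3]=1  [2,4]=1  [3,4]=2
  size 3 → [0,3,4]=3  [1,2,4]=1  [2,3,4]=3
  first=0(a) contributes 4
  first=1(z) contributes 6
|[w]| = 10

10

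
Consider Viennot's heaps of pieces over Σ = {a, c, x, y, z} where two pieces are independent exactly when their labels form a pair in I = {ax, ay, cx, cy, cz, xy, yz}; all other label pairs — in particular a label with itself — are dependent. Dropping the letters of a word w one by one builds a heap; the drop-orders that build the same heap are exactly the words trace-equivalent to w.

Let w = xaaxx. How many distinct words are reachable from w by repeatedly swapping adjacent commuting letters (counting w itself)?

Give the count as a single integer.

10

#0=x has no predecessor
#1=a has no predecessor
#2=a depends on [1:a]
#3=x depends on [0:x]
#4=x depends on [3:x]
sources: [0:x, 1:a]
N(rest) = Σ N(rest − s) over sources s of rest; N(one piece) = 1:
  size 1 → [2]=1  [4]=1
  size 2 → [1,2]=1  [2,4]=2  [3,4]=1
  size 3 → [0,3,4]=1  [1,2,4]=3  [2,3,4]=3
  first=0(x) contributes 6
  first=1(a) contributes 4
|[w]| = 10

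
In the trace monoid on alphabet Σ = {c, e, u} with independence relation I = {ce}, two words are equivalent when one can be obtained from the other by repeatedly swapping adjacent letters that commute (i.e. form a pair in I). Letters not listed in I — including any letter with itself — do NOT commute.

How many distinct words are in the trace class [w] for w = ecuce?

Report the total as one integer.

4

0(e) covers ∅
1(c) covers ∅
2(u) covers 0:e, 1:c
3(c) covers 2:u
4(e) covers 2:u
floor of heap: 0:e, 1:c
completions by unplaced set U, small U first (add the entries for U minus each lowest piece of U):
  |U|=1: {3}:1  {4}:1
  |U|=2: {3,4}:2
  |U|=3: {2,3,4}:2
  start at 0(e): 2
  start at 1(c): 2
sum over floor = 4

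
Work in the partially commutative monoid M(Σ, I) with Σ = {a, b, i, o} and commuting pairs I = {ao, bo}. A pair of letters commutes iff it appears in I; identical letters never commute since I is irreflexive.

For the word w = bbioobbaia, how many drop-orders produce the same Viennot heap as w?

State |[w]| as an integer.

drop 0:b onto floor
drop 1:b onto {0:b}
drop 2:i onto {1:b}
drop 3:o onto {2:i}
drop 4:o onto {3:o}
drop 5:b onto {2:i}
drop 6:b onto {5:b}
drop 7:a onto {6:b}
drop 8:i onto {4:o, 7:a}
drop 9:a onto {8:i}
ground layer = {0:b}
drop-orders for the pieces not yet dropped (sum over which currently-grounded one goes next):
  1 to go: {9} 1
  2 to go: {8,9} 1
  3 to go: {4,8,9} 1  {7,8,9} 1
  4 to go: {3,4,8,9} 1  {4,7,8,9} 2  {6,7,8,9} 1
  5 to go: {3,4,7,8,9} 3  {4,6,7,8,9} 3  {5,6,7,8,9} 1
  6 to go: {3,4,6,7,8,9} 6  {4,5,6,7,8,9} 4
  7 to go: {3,4,5,6,7,8,9} 10
  8 to go: {2,3,4,5,6,7,8,9} 10
  if 0:b drops first: 10 orders

10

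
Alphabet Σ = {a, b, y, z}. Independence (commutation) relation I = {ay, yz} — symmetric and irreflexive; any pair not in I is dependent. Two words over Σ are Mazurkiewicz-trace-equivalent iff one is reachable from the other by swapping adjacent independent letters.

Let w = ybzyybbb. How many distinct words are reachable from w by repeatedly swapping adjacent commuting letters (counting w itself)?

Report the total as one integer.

#0=y has no predecessor
#1=b depends on [0:y]
#2=z depends on [1:b]
#3=y depends on [1:b]
#4=y depends on [3:y]
#5=b depends on [2:z, 4:y]
#6=b depends on [5:b]
#7=b depends on [6:b]
sources: [0:y]
N(rest) = Σ N(rest − s) over sources s of rest; N(one piece) = 1:
  size 1 → [7]=1
  size 2 → [6,7]=1
  size 3 → [5,6,7]=1
  size 4 → [2,5,6,7]=1  [4,5,6,7]=1
  size 5 → [2,4,5,6,7]=2  [3,4,5,6,7]=1
  size 6 → [2,3,4,5,6,7]=3
  first=0(y) contributes 3

3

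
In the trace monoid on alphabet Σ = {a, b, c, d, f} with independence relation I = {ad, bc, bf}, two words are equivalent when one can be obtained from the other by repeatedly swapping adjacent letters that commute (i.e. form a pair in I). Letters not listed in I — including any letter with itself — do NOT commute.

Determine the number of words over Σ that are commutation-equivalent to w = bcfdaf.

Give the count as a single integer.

6

0(b) covers ∅
1(c) covers ∅
2(f) covers 1:c
3(d) covers 0:b, 2:f
4(a) covers 0:b, 2:f
5(f) covers 3:d, 4:a
floor of heap: 0:b, 1:c
completions by unplaced set U, small U first (add the entries for U minus each lowest piece of U):
  |U|=1: {5}:1
  |U|=2: {3,5}:1  {4,5}:1
  |U|=3: {3,4,5}:2
  |U|=4: {0,3,4,5}:2  {2,3,4,5}:2
  start at 0(b): 2
  start at 1(c): 4
sum over floor = 6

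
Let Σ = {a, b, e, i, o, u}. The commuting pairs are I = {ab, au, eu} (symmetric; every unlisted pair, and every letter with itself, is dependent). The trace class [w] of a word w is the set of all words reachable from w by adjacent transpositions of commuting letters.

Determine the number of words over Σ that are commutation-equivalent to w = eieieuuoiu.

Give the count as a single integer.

3

piece 0:e — minimal
piece 1:i rests on {0:e}
piece 2:e rests on {1:i}
piece 3:i rests on {2:e}
piece 4:e rests on {3:i}
piece 5:u rests on {3:i}
piece 6:u rests on {5:u}
piece 7:o rests on {4:e, 6:u}
piece 8:i rests on {7:o}
piece 9:u rests on {8:i}
minimal pieces: {0:e}
ways to finish when only these pieces remain (= sum over removing one remaining piece with nothing left below it):
  1 left: {9}→1
  2 left: {8,9}→1
  3 left: {7,8,9}→1
  4 left: {4,7,8,9}→1  {6,7,8,9}→1
  5 left: {4,6,7,8,9}→2  {5,6,7,8,9}→1
  6 left: {4,5,6,7,8,9}→3
  7 left: {3,4,5,6,7,8,9}→3
  8 left: {2,3,4,5,6,7,8,9}→3
  placing 0:e first → 3 extensions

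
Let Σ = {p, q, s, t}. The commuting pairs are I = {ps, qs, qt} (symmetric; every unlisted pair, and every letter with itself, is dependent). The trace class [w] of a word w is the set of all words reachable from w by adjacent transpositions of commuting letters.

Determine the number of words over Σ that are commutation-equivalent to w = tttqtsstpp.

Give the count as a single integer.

8

drop 0:t onto floor
drop 1:t onto {0:t}
drop 2:t onto {1:t}
drop 3:q onto floor
drop 4:t onto {2:t}
drop 5:s onto {4:t}
drop 6:s onto {5:s}
drop 7:t onto {6:s}
drop 8:p onto {3:q, 7:t}
drop 9:p onto {8:p}
ground layer = {0:t, 3:q}
drop-orders for the pieces not yet dropped (sum over which currently-grounded one goes next):
  1 to go: {9} 1
  2 to go: {8,9} 1
  3 to go: {3,8,9} 1  {7,8,9} 1
  4 to go: {3,7,8,9} 2  {6,7,8,9} 1
  5 to go: {3,6,7,8,9} 3  {5,6,7,8,9} 1
  6 to go: {3,5,6,7,8,9} 4  {4,5,6,7,8,9} 1
  7 to go: {2,4,5,6,7,8,9} 1  {3,4,5,6,7,8,9} 5
  8 to go: {1,2,4,5,6,7,8,9} 1  {2,3,4,5,6,7,8,9} 6
  if 0:t drops first: 7 orders
  if 3:q drops first: 1 orders
heap linearizations: 8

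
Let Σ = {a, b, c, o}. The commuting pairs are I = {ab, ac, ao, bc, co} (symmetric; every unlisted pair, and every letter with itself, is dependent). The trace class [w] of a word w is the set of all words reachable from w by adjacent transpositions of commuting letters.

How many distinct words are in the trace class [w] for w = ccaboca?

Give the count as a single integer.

0(c) covers ∅
1(c) covers 0:c
2(a) covers ∅
3(b) covers ∅
4(o) covers 3:b
5(c) covers 1:c
6(a) covers 2:a
floor of heap: 0:c, 2:a, 3:b
completions by unplaced set U, small U first (add the entries for U minus each lowest piece of U):
  |U|=1: {4}:1  {5}:1  {6}:1
  |U|=2: {1,5}:1  {2,6}:1  {3,4}:1  {4,5}:2  {4,6}:2  {5,6}:2
  |U|=3: {0,1,5}:1  {1,4,5}:3  {1,5,6}:3  {2,4,6}:3  {2,5,6}:3  {3,4,5}:3  {3,4,6}:3  {4,5,6}:6
  |U|=4: {0,1,4,5}:4  {0,1,5,6}:4  {1,2,5,6}:6  {1,3,4,5}:6  {1,4,5,6}:12  {2,3,4,6}:6  {2,4,5,6}:12  {3,4,5,6}:12
  |U|=5: {0,1,2,5,6}:10  {0,1,3,4,5}:10  {0,1,4,5,6}:20  {1,2,4,5,6}:30  {1,3,4,5,6}:30  {2,3,4,5,6}:30
  start at 0(c): 90
  start at 2(a): 60
  start at 3(b): 60
sum over floor = 210

210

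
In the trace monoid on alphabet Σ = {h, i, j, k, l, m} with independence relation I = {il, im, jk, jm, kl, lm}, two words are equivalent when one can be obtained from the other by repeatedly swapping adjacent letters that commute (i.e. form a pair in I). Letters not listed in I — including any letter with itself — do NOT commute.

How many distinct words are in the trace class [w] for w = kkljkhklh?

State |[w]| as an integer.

piece 0:k — minimal
piece 1:k rests on {0:k}
piece 2:l — minimal
piece 3:j rests on {2:l}
piece 4:k rests on {1:k}
piece 5:h rests on {3:j, 4:k}
piece 6:k rests on {5:h}
piece 7:l rests on {5:h}
piece 8:h rests on {6:k, 7:l}
minimal pieces: {0:k, 2:l}
ways to finish when only these pieces remain (= sum over removing one remaining piece with nothing left below it):
  1 left: {8}→1
  2 left: {6,8}→1  {7,8}→1
  3 left: {6,7,8}→2
  4 left: {5,6,7,8}→2
  5 left: {3,5,6,7,8}→2  {4,5,6,7,8}→2
  6 left: {1,4,5,6,7,8}→2  {2,3,5,6,7,8}→2  {3,4,5,6,7,8}→4
  7 left: {0,1,4,5,6,7,8}→2  {1,3,4,5,6,7,8}→6  {2,3,4,5,6,7,8}→6
  placing 0:k first → 12 extensions
  placing 2:l first → 8 extensions
total linear extensions = 20

20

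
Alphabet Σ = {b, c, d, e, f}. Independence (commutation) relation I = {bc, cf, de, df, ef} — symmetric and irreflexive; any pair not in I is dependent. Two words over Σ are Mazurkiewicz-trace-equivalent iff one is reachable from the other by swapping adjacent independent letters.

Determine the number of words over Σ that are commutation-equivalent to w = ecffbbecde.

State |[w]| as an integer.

0(e) covers ∅
1(c) covers 0:e
2(f) covers ∅
3(f) covers 2:f
4(b) covers 0:e, 3:f
5(b) covers 4:b
6(e) covers 1:c, 5:b
7(c) covers 6:e
8(d) covers 7:c
9(e) covers 7:c
floor of heap: 0:e, 2:f
completions by unplaced set U, small U first (add the entries for U minus each lowest piece of U):
  |U|=1: {8}:1  {9}:1
  |U|=2: {8,9}:2
  |U|=3: {7,8,9}:2
  |U|=4: {6,7,8,9}:2
  |U|=5: {1,6,7,8,9}:2  {5,6,7,8,9}:2
  |U|=6: {1,5,6,7,8,9}:4  {4,5,6,7,8,9}:2
  |U|=7: {1,4,5,6,7,8,9}:6  {3,4,5,6,7,8,9}:2
  |U|=8: {0,1,4,5,6,7,8,9}:6  {1,3,4,5,6,7,8,9}:8  {2,3,4,5,6,7,8,9}:2
  start at 0(e): 10
  start at 2(f): 14
sum over floor = 24

24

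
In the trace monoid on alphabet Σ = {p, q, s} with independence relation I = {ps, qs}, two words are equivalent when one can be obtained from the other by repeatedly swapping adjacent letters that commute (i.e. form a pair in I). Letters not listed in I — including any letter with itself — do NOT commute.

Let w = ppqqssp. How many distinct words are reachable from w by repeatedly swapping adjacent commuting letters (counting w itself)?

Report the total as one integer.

21

piece 0:p — minimal
piece 1:p rests on {0:p}
piece 2:q rests on {1:p}
piece 3:q rests on {2:q}
piece 4:s — minimal
piece 5:s rests on {4:s}
piece 6:p rests on {3:q}
minimal pieces: {0:p, 4:s}
ways to finish when only these pieces remain (= sum over removing one remaining piece with nothing left below it):
  1 left: {5}→1  {6}→1
  2 left: {3,6}→1  {4,5}→1  {5,6}→2
  3 left: {2,3,6}→1  {3,5,6}→3  {4,5,6}→3
  4 left: {1,2,3,6}→1  {2,3,5,6}→4  {3,4,5,6}→6
  5 left: {0,1,2,3,6}→1  {1,2,3,5,6}→5  {2,3,4,5,6}→10
  placing 0:p first → 15 extensions
  placing 4:s first → 6 extensions
total linear extensions = 21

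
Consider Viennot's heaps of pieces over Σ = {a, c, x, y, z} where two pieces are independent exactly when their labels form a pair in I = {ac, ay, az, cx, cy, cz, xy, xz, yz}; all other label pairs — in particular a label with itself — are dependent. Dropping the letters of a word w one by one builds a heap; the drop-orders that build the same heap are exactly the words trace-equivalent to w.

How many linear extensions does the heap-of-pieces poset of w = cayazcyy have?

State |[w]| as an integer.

1680

piece 0:c — minimal
piece 1:a — minimal
piece 2:y — minimal
piece 3:a rests on {1:a}
piece 4:z — minimal
piece 5:c rests on {0:c}
piece 6:y rests on {2:y}
piece 7:y rests on {6:y}
minimal pieces: {0:c, 1:a, 2:y, 4:z}
ways to finish when only these pieces remain (= sum over removing one remaining piece with nothing left below it):
  1 left: {3}→1  {4}→1  {5}→1  {7}→1
  2 left: {0,5}→1  {1,3}→1  {3,4}→2  {3,5}→2  {3,7}→2  {4,5}→2  {4,7}→2  {5,7}→2  {6,7}→1
  3 left: {0,3,5}→3  {0,4,5}→3  {0,5,7}→3  {1,3,4}→3  {1,3,5}→3  {1,3,7}→3  {2,6,7}→1  {3,4,5}→6  {3,4,7}→6  {3,5,7}→6  {3,6,7}→3  {4,5,7}→6  {4,6,7}→3  {5,6,7}→3
  4 left: {0,1,3,5}→6  {0,3,4,5}→12  {0,3,5,7}→12  {0,4,5,7}→12  {0,5,6,7}→6  {1,3,4,5}→12  {1,3,4,7}→12  {1,3,5,7}→12  {1,3,6,7}→6  {2,3,6,7}→4  {2,4,6,7}→4  {2,5,6,7}→4  {3,4,5,7}→24  {3,4,6,7}→12  {3,5,6,7}→12  {4,5,6,7}→12
  5 left: {0,1,3,4,5}→30  {0,1,3,5,7}→30  {0,2,5,6,7}→10  {0,3,4,5,7}→60  {0,3,5,6,7}→30  {0,4,5,6,7}→30  {1,2,3,6,7}→10  {1,3,4,5,7}→60  {1,3,4,6,7}→30  {1,3,5,6,7}→30  {2,3,4,6,7}→20  {2,3,5,6,7}→20  {2,4,5,6,7}→20  {3,4,5,6,7}→60
  6 left: {0,1,3,4,5,7}→180  {0,1,3,5,6,7}→90  {0,2,3,5,6,7}→60  {0,2,4,5,6,7}→60  {0,3,4,5,6,7}→180  {1,2,3,4,6,7}→60  {1,2,3,5,6,7}→60  {1,3,4,5,6,7}→180  {2,3,4,5,6,7}→120
  placing 0:c first → 420 extensions
  placing 1:a first → 420 extensions
  placing 2:y first → 630 extensions
  placing 4:z first → 210 extensions
total linear extensions = 1680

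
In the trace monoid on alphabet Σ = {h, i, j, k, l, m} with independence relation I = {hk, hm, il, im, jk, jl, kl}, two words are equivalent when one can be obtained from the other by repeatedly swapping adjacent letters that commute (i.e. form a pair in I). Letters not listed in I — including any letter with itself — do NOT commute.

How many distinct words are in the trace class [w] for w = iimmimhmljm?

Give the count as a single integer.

drop 0:i onto floor
drop 1:i onto {0:i}
drop 2:m onto floor
drop 3:m onto {2:m}
drop 4:i onto {1:i}
drop 5:m onto {3:m}
drop 6:h onto {4:i}
drop 7:m onto {5:m}
drop 8:l onto {6:h, 7:m}
drop 9:j onto {6:h, 7:m}
drop 10:m onto {8:l, 9:j}
ground layer = {0:i, 2:m}
drop-orders for the pieces not yet dropped (sum over which currently-grounded one goes next):
  1 to go: {10} 1
  2 to go: {8,10} 1  {9,10} 1
  3 to go: {8,9,10} 2
  4 to go: {6,8,9,10} 2  {7,8,9,10} 2
  5 to go: {4,6,8,9,10} 2  {5,7,8,9,10} 2  {6,7,8,9,10} 4
  6 to go: {1,4,6,8,9,10} 2  {3,5,7,8,9,10} 2  {4,6,7,8,9,10} 6  {5,6,7,8,9,10} 6
  7 to go: {0,1,4,6,8,9,10} 2  {1,4,6,7,8,9,10} 8  {2,3,5,7,8,9,10} 2  {3,5,6,7,8,9,10} 8  {4,5,6,7,8,9,10} 12
  8 to go: {0,1,4,6,7,8,9,10} 10  {1,4,5,6,7,8,9,10} 20  {2,3,5,6,7,8,9,10} 10  {3,4,5,6,7,8,9,10} 20
  9 to go: {0,1,4,5,6,7,8,9,10} 30  {1,3,4,5,6,7,8,9,10} 40  {2,3,4,5,6,7,8,9,10} 30
  if 0:i drops first: 70 orders
  if 2:m drops first: 70 orders
heap linearizations: 140

140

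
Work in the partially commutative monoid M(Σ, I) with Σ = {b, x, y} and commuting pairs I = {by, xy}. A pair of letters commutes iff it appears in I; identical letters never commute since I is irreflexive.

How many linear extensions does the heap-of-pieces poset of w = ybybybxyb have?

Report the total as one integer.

0(y) covers ∅
1(b) covers ∅
2(y) covers 0:y
3(b) covers 1:b
4(y) covers 2:y
5(b) covers 3:b
6(x) covers 5:b
7(y) covers 4:y
8(b) covers 6:x
floor of heap: 0:y, 1:b
completions by unplaced set U, small U first (add the entries for U minus each lowest piece of U):
  |U|=1: {7}:1  {8}:1
  |U|=2: {4,7}:1  {6,8}:1  {7,8}:2
  |U|=3: {2,4,7}:1  {4,7,8}:3  {5,6,8}:1  {6,7,8}:3
  |U|=4: {0,2,4,7}:1  {2,4,7,8}:4  {3,5,6,8}:1  {4,6,7,8}:6  {5,6,7,8}:4
  |U|=5: {0,2,4,7,8}:5  {1,3,5,6,8}:1  {2,4,6,7,8}:10  {3,5,6,7,8}:5  {4,5,6,7,8}:10
  |U|=6: {0,2,4,6,7,8}:15  {1,3,5,6,7,8}:6  {2,4,5,6,7,8}:20  {3,4,5,6,7,8}:15
  |U|=7: {0,2,4,5,6,7,8}:35  {1,3,4,5,6,7,8}:21  {2,3,4,5,6,7,8}:35
  start at 0(y): 56
  start at 1(b): 70
sum over floor = 126

126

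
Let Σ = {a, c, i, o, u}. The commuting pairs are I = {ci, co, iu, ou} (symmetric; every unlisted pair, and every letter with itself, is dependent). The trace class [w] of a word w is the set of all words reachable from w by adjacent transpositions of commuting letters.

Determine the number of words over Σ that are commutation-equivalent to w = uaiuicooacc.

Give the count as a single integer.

15

piece 0:u — minimal
piece 1:a rests on {0:u}
piece 2:i rests on {1:a}
piece 3:u rests on {1:a}
piece 4:i rests on {2:i}
piece 5:c rests on {3:u}
piece 6:o rests on {4:i}
piece 7:o rests on {6:o}
piece 8:a rests on {5:c, 7:o}
piece 9:c rests on {8:a}
piece 10:c rests on {9:c}
minimal pieces: {0:u}
ways to finish when only these pieces remain (= sum over removing one remaining piece with nothing left below it):
  1 left: {10}→1
  2 left: {9,10}→1
  3 left: {8,9,10}→1
  4 left: {5,8,9,10}→1  {7,8,9,10}→1
  5 left: {3,5,8,9,10}→1  {5,7,8,9,10}→2  {6,7,8,9,10}→1
  6 left: {3,5,7,8,9,10}→3  {4,6,7,8,9,10}→1  {5,6,7,8,9,10}→3
  7 left: {2,4,6,7,8,9,10}→1  {3,5,6,7,8,9,10}→6  {4,5,6,7,8,9,10}→4
  8 left: {2,4,5,6,7,8,9,10}→5  {3,4,5,6,7,8,9,10}→10
  9 left: {2,3,4,5,6,7,8,9,10}→15
  placing 0:u first → 15 extensions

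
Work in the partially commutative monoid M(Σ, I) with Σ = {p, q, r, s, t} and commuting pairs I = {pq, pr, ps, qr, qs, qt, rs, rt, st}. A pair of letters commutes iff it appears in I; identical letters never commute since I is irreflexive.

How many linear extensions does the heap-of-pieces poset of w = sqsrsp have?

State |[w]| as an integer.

120

0(s) covers ∅
1(q) covers ∅
2(s) covers 0:s
3(r) covers ∅
4(s) covers 2:s
5(p) covers ∅
floor of heap: 0:s, 1:q, 3:r, 5:p
completions by unplaced set U, small U first (add the entries for U minus each lowest piece of U):
  |U|=1: {1}:1  {3}:1  {4}:1  {5}:1
  |U|=2: {1,3}:2  {1,4}:2  {1,5}:2  {2,4}:1  {3,4}:2  {3,5}:2  {4,5}:2
  |U|=3: {0,2,4}:1  {1,2,4}:3  {1,3,4}:6  {1,3,5}:6  {1,4,5}:6  {2,3,4}:3  {2,4,5}:3  {3,4,5}:6
  |U|=4: {0,1,2,4}:4  {0,2,3,4}:4  {0,2,4,5}:4  {1,2,3,4}:12  {1,2,4,5}:12  {1,3,4,5}:24  {2,3,4,5}:12
  start at 0(s): 60
  start at 1(q): 20
  start at 3(r): 20
  start at 5(p): 20
sum over floor = 120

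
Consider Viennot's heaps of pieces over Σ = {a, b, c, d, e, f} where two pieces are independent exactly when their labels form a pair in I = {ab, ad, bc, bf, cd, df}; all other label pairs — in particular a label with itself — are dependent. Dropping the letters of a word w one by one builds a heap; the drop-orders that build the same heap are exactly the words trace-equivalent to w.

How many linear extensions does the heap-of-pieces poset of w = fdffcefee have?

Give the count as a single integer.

5

drop 0:f onto floor
drop 1:d onto floor
drop 2:f onto {0:f}
drop 3:f onto {2:f}
drop 4:c onto {3:f}
drop 5:e onto {1:d, 4:c}
drop 6:f onto {5:e}
drop 7:e onto {6:f}
drop 8:e onto {7:e}
ground layer = {0:f, 1:d}
drop-orders for the pieces not yet dropped (sum over which currently-grounded one goes next):
  1 to go: {8} 1
  2 to go: {7,8} 1
  3 to go: {6,7,8} 1
  4 to go: {5,6,7,8} 1
  5 to go: {1,5,6,7,8} 1  {4,5,6,7,8} 1
  6 to go: {1,4,5,6,7,8} 2  {3,4,5,6,7,8} 1
  7 to go: {1,3,4,5,6,7,8} 3  {2,3,4,5,6,7,8} 1
  if 0:f drops first: 4 orders
  if 1:d drops first: 1 orders
heap linearizations: 5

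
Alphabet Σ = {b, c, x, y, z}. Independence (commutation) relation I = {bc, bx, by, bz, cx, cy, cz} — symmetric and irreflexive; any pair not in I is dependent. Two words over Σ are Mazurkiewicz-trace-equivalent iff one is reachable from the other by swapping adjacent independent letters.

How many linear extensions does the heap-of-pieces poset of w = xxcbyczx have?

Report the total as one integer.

piece 0:x — minimal
piece 1:x rests on {0:x}
piece 2:c — minimal
piece 3:b — minimal
piece 4:y rests on {1:x}
piece 5:c rests on {2:c}
piece 6:z rests on {4:y}
piece 7:x rests on {6:z}
minimal pieces: {0:x, 2:c, 3:b}
ways to finish when only these pieces remain (= sum over removing one remaining piece with nothing left below it):
  1 left: {3}→1  {5}→1  {7}→1
  2 left: {2,5}→1  {3,5}→2  {3,7}→2  {5,7}→2  {6,7}→1
  3 left: {2,3,5}→3  {2,5,7}→3  {3,5,7}→6  {3,6,7}→3  {4,6,7}→1  {5,6,7}→3
  4 left: {1,4,6,7}→1  {2,3,5,7}→12  {2,5,6,7}→6  {3,4,6,7}→4  {3,5,6,7}→12  {4,5,6,7}→4
  5 left: {0,1,4,6,7}→1  {1,3,4,6,7}→5  {1,4,5,6,7}→5  {2,3,5,6,7}→30  {2,4,5,6,7}→10  {3,4,5,6,7}→20
  6 left: {0,1,3,4,6,7}→6  {0,1,4,5,6,7}→6  {1,2,4,5,6,7}→15  {1,3,4,5,6,7}→30  {2,3,4,5,6,7}→60
  placing 0:x first → 105 extensions
  placing 2:c first → 42 extensions
  placing 3:b first → 21 extensions
total linear extensions = 168

168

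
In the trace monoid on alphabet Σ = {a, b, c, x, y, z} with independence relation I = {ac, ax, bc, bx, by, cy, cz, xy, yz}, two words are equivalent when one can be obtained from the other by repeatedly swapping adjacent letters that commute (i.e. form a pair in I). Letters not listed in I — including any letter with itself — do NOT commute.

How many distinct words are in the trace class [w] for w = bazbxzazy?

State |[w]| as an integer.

drop 0:b onto floor
drop 1:a onto {0:b}
drop 2:z onto {1:a}
drop 3:b onto {2:z}
drop 4:x onto {2:z}
drop 5:z onto {3:b, 4:x}
drop 6:a onto {5:z}
drop 7:z onto {6:a}
drop 8:y onto {6:a}
ground layer = {0:b}
drop-orders for the pieces not yet dropped (sum over which currently-grounded one goes next):
  1 to go: {7} 1  {8} 1
  2 to go: {7,8} 2
  3 to go: {6,7,8} 2
  4 to go: {5,6,7,8} 2
  5 to go: {3,5,6,7,8} 2  {4,5,6,7,8} 2
  6 to go: {3,4,5,6,7,8} 4
  7 to go: {2,3,4,5,6,7,8} 4
  if 0:b drops first: 4 orders

4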